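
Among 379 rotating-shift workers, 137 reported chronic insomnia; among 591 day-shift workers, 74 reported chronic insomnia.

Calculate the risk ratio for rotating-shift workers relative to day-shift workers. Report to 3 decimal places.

risk, rotating-shift workers = 137/379 = 0.3615
risk, day-shift workers = 74/591 = 0.1252
RR = 0.3615 / 0.1252 = 2.887

2.887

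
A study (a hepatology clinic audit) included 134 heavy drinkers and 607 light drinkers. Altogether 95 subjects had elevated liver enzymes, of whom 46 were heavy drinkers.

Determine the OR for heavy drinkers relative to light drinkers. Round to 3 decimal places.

heavy drinkers without the outcome: 134 − 46 = 88
light drinkers with the outcome: 95 − 46 = 49
light drinkers without the outcome: 607 − 49 = 558
OR = (46 × 558) / (88 × 49) = 25668/4312 ≈ 5.953

OR = 5.953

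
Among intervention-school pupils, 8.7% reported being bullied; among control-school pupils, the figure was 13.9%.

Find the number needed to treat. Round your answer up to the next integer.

absolute risk difference = 0.052000
1 / 0.052000 = 19.231 → round up → 20

20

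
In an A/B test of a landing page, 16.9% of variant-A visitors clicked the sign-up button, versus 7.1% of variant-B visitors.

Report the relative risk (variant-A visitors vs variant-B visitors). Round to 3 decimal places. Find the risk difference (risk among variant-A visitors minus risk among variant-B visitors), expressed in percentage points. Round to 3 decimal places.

RR = 0.1690 / 0.0710 = 2.380
risk difference = 0.1690 − 0.0710 = 0.0980 → 9.800 percentage points

RR = 2.380; RD = 9.800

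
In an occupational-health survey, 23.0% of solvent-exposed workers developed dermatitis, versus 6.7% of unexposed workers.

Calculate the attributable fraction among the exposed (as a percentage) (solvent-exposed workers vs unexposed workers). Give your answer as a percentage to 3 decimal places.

AR% = (0.2300 − 0.0670) / 0.2300 = 0.7087 → 70.870%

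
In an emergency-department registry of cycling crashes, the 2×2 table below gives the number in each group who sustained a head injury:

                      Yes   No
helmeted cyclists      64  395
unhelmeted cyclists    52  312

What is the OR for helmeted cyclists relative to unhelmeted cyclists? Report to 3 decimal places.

OR = 0.972

odds, helmeted cyclists = 64/395 = 0.1620
odds, unhelmeted cyclists = 52/312 = 0.1667
OR = 0.1620 / 0.1667 = 0.972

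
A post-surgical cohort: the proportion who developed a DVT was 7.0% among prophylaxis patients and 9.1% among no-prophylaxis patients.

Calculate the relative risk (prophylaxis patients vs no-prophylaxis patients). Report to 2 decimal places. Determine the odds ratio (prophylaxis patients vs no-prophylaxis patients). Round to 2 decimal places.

RR = 0.77; OR = 0.75

RR = 0.0700 / 0.0910 = 0.77
odds, prophylaxis patients = 0.0700/0.9300 = 0.0753
odds, no-prophylaxis patients = 0.0910/0.9090 = 0.1001
OR = 0.0753 / 0.1001 = 0.75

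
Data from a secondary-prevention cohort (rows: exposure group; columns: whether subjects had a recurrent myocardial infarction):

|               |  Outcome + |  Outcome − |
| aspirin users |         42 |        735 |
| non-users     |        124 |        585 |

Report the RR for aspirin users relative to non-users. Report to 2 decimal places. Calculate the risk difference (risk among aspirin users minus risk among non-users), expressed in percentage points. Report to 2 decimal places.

risk, aspirin users = 42/777 = 0.0541
risk, non-users = 124/709 = 0.1749
RR = 0.0541 / 0.1749 = 0.31
risk difference = 0.0541 − 0.1749 = -0.1208 → -12.08 percentage points

RR = 0.31; RD = -12.08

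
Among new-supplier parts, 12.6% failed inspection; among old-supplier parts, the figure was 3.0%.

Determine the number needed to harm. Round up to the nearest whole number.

NNH: 11

absolute risk difference = 0.096000
1 / 0.096000 = 10.417 → round up → 11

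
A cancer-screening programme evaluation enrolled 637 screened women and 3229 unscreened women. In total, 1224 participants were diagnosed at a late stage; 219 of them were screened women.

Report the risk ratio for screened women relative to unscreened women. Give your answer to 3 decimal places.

RR ≈ 1.105

screened women without the outcome: 637 − 219 = 418
unscreened women with the outcome: 1224 − 219 = 1005
unscreened women without the outcome: 3229 − 1005 = 2224
risk, screened women = 219/637 = 0.3438
risk, unscreened women = 1005/3229 = 0.3112
RR = 0.3438 / 0.3112 = 1.105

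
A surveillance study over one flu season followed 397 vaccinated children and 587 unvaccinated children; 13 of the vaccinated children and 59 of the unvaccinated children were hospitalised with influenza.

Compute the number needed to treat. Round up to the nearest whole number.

NNT: 15

risk, vaccinated children = 13/397 = 0.032746
risk, unvaccinated children = 59/587 = 0.100511
absolute risk difference = 0.067765
1 / 0.067765 = 14.757 → round up → 15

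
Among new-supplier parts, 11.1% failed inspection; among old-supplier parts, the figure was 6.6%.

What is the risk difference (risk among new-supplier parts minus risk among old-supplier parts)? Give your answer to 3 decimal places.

risk difference = 0.1110 − 0.0660 = 0.045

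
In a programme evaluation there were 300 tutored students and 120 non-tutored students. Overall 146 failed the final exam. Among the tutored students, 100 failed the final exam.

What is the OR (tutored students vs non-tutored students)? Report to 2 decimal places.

0.80

tutored students without the outcome: 300 − 100 = 200
non-tutored students with the outcome: 146 − 100 = 46
non-tutored students without the outcome: 120 − 46 = 74
OR = (100 × 74) / (200 × 46) = 7400/9200 ≈ 0.80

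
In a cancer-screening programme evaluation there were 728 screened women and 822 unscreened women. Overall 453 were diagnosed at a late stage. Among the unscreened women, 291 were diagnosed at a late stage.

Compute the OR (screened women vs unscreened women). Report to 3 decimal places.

OR: 0.522

screened women with the outcome: 453 − 291 = 162
screened women without the outcome: 728 − 162 = 566
unscreened women without the outcome: 822 − 291 = 531
odds, screened women = 162/566 = 0.2862
odds, unscreened women = 291/531 = 0.5480
OR = 0.2862 / 0.5480 = 0.522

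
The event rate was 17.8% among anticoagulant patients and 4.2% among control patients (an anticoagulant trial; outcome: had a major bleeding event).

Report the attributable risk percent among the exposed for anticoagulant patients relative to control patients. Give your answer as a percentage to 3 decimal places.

AR% = (0.17800 − 0.04200) / 0.17800 = 0.7640 → 76.404%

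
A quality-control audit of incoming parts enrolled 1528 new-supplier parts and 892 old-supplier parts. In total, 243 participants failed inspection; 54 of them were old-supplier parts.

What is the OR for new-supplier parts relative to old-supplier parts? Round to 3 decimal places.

2.190

new-supplier parts with the outcome: 243 − 54 = 189
new-supplier parts without the outcome: 1528 − 189 = 1339
old-supplier parts without the outcome: 892 − 54 = 838
OR = (189 × 838) / (1339 × 54) = 158382/72306 ≈ 2.190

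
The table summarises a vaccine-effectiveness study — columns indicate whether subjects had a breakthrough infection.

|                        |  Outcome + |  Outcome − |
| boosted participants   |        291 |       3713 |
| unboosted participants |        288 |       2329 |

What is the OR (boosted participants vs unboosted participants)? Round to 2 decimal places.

0.63

odds, boosted participants = 291/3713 = 0.0784
odds, unboosted participants = 288/2329 = 0.1237
OR = 0.0784 / 0.1237 = 0.63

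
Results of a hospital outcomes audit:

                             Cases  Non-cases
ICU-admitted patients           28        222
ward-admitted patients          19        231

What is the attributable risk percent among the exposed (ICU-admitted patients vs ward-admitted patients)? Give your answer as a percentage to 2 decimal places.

risk, ICU-admitted patients = 28/250 = 0.1120
risk, ward-admitted patients = 19/250 = 0.0760
AR% = (0.1120 − 0.0760) / 0.1120 = 0.3214 → 32.14%

32.14%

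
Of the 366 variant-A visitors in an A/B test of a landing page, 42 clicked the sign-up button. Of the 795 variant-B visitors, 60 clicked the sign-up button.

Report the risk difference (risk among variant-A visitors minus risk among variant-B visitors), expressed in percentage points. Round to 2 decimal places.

3.93

risk, variant-A visitors = 42/366 = 0.1148
risk, variant-B visitors = 60/795 = 0.0755
risk difference = 0.1148 − 0.0755 = 0.0393 → 3.93 percentage points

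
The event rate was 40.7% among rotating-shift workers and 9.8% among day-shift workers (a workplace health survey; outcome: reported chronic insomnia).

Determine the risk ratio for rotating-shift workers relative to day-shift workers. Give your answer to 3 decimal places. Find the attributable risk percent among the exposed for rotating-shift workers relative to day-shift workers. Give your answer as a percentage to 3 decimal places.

RR = 4.153; AR% = 75.921%

RR = 0.4070 / 0.0980 = 4.153
AR% = (0.4070 − 0.0980) / 0.4070 = 0.7592 → 75.921%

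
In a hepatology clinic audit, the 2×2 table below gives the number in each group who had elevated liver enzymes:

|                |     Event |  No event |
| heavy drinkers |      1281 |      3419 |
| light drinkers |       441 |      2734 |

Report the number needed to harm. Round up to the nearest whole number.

NNH = 8

risk, heavy drinkers = 1281/4700 = 0.272553
risk, light drinkers = 441/3175 = 0.138898
absolute risk difference = 0.133656
1 / 0.133656 = 7.482 → round up → 8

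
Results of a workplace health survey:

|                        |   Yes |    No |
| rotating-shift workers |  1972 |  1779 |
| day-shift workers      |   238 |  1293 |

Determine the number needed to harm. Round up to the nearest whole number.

risk, rotating-shift workers = 1972/3751 = 0.525726
risk, day-shift workers = 238/1531 = 0.155454
absolute risk difference = 0.370273
1 / 0.370273 = 2.701 → round up → 3

3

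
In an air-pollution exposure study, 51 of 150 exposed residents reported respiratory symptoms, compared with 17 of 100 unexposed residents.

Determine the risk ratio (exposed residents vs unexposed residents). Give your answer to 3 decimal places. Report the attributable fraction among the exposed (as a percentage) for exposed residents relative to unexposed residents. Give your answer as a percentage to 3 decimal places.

risk, exposed residents = 51/150 = 0.3400
risk, unexposed residents = 17/100 = 0.1700
RR = 0.3400 / 0.1700 = 2.000
AR% = (0.3400 − 0.1700) / 0.3400 = 0.5000 → 50.000%

RR = 2.000; AR% = 50.000%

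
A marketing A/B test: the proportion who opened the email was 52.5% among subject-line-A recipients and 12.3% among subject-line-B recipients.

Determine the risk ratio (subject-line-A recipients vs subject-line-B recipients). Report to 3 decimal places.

RR = 0.5250 / 0.1230 = 4.268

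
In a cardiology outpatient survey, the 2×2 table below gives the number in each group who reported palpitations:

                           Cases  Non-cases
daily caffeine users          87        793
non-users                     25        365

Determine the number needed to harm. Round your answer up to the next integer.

NNH = 29

risk, daily caffeine users = 87/880 = 0.098864
risk, non-users = 25/390 = 0.064103
absolute risk difference = 0.034761
1 / 0.034761 = 28.768 → round up → 29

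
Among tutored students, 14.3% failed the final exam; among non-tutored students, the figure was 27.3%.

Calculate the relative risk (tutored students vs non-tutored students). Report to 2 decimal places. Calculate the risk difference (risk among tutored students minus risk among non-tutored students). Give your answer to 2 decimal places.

RR = 0.1430 / 0.2730 = 0.52
risk difference = 0.1430 − 0.2730 = -0.13

RR = 0.52; RD = -0.13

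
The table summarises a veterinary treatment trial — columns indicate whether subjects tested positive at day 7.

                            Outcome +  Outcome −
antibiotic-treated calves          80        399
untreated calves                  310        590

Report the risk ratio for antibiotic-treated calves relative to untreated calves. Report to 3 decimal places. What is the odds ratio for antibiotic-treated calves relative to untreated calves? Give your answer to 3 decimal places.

RR = 0.485; OR = 0.382

risk, antibiotic-treated calves = 80/479 = 0.1670
risk, untreated calves = 310/900 = 0.3444
RR = 0.1670 / 0.3444 = 0.485
odds, antibiotic-treated calves = 80/399 = 0.2005
odds, untreated calves = 310/590 = 0.5254
OR = 0.2005 / 0.5254 = 0.382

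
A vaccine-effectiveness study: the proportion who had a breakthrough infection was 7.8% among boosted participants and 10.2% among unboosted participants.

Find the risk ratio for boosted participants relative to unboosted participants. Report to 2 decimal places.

RR = 0.0780 / 0.1020 = 0.76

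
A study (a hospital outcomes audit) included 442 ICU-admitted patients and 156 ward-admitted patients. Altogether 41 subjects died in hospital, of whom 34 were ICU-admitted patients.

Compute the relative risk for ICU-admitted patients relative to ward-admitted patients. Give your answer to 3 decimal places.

ICU-admitted patients without the outcome: 442 − 34 = 408
ward-admitted patients with the outcome: 41 − 34 = 7
ward-admitted patients without the outcome: 156 − 7 = 149
risk, ICU-admitted patients = 34/442 = 0.07692
risk, ward-admitted patients = 7/156 = 0.04487
RR = 0.07692 / 0.04487 = 1.714

1.714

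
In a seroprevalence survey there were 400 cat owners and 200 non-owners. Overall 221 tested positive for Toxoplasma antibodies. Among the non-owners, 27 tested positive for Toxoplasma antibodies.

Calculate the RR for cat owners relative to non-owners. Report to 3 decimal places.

cat owners with the outcome: 221 − 27 = 194
cat owners without the outcome: 400 − 194 = 206
non-owners without the outcome: 200 − 27 = 173
risk, cat owners = 194/400 = 0.4850
risk, non-owners = 27/200 = 0.1350
RR = 0.4850 / 0.1350 = 3.593

RR: 3.593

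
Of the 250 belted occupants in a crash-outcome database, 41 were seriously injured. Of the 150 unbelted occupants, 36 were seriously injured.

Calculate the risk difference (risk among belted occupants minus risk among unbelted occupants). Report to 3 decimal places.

risk, belted occupants = 41/250 = 0.1640
risk, unbelted occupants = 36/150 = 0.2400
risk difference = 0.1640 − 0.2400 = -0.076

-0.076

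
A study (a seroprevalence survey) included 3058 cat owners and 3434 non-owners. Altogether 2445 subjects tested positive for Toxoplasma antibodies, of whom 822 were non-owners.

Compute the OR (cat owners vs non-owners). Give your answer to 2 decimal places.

cat owners with the outcome: 2445 − 822 = 1623
cat owners without the outcome: 3058 − 1623 = 1435
non-owners without the outcome: 3434 − 822 = 2612
odds, cat owners = 1623/1435 = 1.1310
odds, non-owners = 822/2612 = 0.3147
OR = 1.1310 / 0.3147 = 3.59

OR = 3.59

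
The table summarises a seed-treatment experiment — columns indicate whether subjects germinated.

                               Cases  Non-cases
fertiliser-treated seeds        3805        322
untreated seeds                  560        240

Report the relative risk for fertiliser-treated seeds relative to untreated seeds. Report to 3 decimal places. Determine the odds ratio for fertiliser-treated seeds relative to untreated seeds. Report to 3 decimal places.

risk, fertiliser-treated seeds = 3805/4127 = 0.9220
risk, untreated seeds = 560/800 = 0.7000
RR = 0.9220 / 0.7000 = 1.317
OR = (3805 × 240) / (322 × 560) = 913200/180320 ≈ 5.064

RR = 1.317; OR = 5.064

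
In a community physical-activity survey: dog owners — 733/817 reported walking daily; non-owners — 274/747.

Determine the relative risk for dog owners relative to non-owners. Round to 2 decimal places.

2.45

risk, dog owners = 733/817 = 0.8972
risk, non-owners = 274/747 = 0.3668
RR = 0.8972 / 0.3668 = 2.45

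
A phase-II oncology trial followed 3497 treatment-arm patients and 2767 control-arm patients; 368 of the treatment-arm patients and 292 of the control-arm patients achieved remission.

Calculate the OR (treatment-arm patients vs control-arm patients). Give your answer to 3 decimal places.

odds, treatment-arm patients = 368/3129 = 0.1176
odds, control-arm patients = 292/2475 = 0.1180
OR = 0.1176 / 0.1180 = 0.997

OR: 0.997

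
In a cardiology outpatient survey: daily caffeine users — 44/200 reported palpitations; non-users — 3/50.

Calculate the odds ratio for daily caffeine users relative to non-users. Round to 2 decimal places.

OR = (44 × 47) / (156 × 3) = 2068/468 ≈ 4.42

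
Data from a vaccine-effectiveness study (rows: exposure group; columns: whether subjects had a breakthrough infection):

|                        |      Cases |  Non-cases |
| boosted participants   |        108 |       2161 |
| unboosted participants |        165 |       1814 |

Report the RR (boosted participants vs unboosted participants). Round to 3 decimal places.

risk, boosted participants = 108/2269 = 0.04760
risk, unboosted participants = 165/1979 = 0.08338
RR = 0.04760 / 0.08338 = 0.571

RR = 0.571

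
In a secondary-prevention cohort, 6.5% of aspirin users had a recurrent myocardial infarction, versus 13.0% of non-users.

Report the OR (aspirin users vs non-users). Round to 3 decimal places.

odds, aspirin users = 0.0650/0.9350 = 0.0695
odds, non-users = 0.1300/0.8700 = 0.1494
OR = 0.0695 / 0.1494 = 0.465

0.465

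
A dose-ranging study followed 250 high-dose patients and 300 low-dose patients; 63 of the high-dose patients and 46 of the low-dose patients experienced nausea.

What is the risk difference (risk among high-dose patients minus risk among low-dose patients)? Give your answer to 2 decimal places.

RD ≈ 0.10

risk, high-dose patients = 63/250 = 0.2520
risk, low-dose patients = 46/300 = 0.1533
risk difference = 0.2520 − 0.1533 = 0.10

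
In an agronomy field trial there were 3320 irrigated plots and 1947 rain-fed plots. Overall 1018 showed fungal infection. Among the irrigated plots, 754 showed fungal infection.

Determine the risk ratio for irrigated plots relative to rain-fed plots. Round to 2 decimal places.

irrigated plots without the outcome: 3320 − 754 = 2566
rain-fed plots with the outcome: 1018 − 754 = 264
rain-fed plots without the outcome: 1947 − 264 = 1683
risk, irrigated plots = 754/3320 = 0.2271
risk, rain-fed plots = 264/1947 = 0.1356
RR = 0.2271 / 0.1356 = 1.67

1.67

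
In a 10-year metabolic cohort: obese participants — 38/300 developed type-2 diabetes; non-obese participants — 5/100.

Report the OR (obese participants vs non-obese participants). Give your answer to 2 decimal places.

OR = (38 × 95) / (262 × 5) = 3610/1310 ≈ 2.76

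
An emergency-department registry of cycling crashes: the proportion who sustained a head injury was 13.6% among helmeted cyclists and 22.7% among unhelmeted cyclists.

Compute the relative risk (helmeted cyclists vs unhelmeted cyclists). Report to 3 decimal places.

RR = 0.1360 / 0.2270 = 0.599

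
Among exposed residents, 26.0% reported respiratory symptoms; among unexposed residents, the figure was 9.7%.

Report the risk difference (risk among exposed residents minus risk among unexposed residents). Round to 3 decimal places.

risk difference = 0.2600 − 0.0970 = 0.163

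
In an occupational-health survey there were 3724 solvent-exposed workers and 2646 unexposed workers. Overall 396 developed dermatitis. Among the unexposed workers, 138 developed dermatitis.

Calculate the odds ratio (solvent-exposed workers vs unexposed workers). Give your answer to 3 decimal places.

solvent-exposed workers with the outcome: 396 − 138 = 258
solvent-exposed workers without the outcome: 3724 − 258 = 3466
unexposed workers without the outcome: 2646 − 138 = 2508
odds, solvent-exposed workers = 258/3466 = 0.0744
odds, unexposed workers = 138/2508 = 0.0550
OR = 0.0744 / 0.0550 = 1.353

OR: 1.353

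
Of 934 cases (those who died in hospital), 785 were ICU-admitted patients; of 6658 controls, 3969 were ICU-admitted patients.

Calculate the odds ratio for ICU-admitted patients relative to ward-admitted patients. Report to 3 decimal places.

OR = (785 × 2689) / (3969 × 149) = 2110865/591381 ≈ 3.569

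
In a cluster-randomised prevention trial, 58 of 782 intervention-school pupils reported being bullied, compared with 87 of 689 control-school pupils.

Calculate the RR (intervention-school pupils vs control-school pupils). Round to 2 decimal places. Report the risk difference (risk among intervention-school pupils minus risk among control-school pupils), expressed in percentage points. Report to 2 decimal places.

risk, intervention-school pupils = 58/782 = 0.0742
risk, control-school pupils = 87/689 = 0.1263
RR = 0.0742 / 0.1263 = 0.59
risk difference = 0.0742 − 0.1263 = -0.0521 → -5.21 percentage points

RR = 0.59; RD = -5.21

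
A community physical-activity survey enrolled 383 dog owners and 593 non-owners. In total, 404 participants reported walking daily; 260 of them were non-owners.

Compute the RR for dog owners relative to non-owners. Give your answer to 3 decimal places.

RR = 0.858

dog owners with the outcome: 404 − 260 = 144
dog owners without the outcome: 383 − 144 = 239
non-owners without the outcome: 593 − 260 = 333
risk, dog owners = 144/383 = 0.3760
risk, non-owners = 260/593 = 0.4384
RR = 0.3760 / 0.4384 = 0.858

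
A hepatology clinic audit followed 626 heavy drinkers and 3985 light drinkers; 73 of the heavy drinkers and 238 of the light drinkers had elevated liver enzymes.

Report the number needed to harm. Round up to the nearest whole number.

18

risk, heavy drinkers = 73/626 = 0.116613
risk, light drinkers = 238/3985 = 0.059724
absolute risk difference = 0.056889
1 / 0.056889 = 17.578 → round up → 18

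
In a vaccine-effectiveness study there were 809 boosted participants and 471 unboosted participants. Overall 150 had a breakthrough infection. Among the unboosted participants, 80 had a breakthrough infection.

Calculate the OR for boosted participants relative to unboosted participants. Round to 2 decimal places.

OR: 0.46

boosted participants with the outcome: 150 − 80 = 70
boosted participants without the outcome: 809 − 70 = 739
unboosted participants without the outcome: 471 − 80 = 391
OR = (70 × 391) / (739 × 80) = 27370/59120 ≈ 0.46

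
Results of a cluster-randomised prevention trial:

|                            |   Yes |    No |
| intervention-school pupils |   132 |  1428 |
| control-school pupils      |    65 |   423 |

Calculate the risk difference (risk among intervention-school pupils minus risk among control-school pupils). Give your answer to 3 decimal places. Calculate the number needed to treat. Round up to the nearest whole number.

risk, intervention-school pupils = 132/1560 = 0.0846
risk, control-school pupils = 65/488 = 0.1332
risk difference = 0.0846 − 0.1332 = -0.049
absolute risk difference = 0.048581
1 / 0.048581 = 20.584 → round up → 21

RD = -0.049; NNT = 21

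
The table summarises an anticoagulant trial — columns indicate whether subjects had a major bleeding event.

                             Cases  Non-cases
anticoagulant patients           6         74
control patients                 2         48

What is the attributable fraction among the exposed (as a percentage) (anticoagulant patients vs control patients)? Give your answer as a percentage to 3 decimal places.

risk, anticoagulant patients = 6/80 = 0.07500
risk, control patients = 2/50 = 0.04000
AR% = (0.07500 − 0.04000) / 0.07500 = 0.4667 → 46.667%

46.667%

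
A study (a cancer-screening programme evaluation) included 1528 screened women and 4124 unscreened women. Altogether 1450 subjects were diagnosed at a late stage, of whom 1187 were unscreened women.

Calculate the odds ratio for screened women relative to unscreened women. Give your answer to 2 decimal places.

0.51

screened women with the outcome: 1450 − 1187 = 263
screened women without the outcome: 1528 − 263 = 1265
unscreened women without the outcome: 4124 − 1187 = 2937
OR = (263 × 2937) / (1265 × 1187) = 772431/1501555 ≈ 0.51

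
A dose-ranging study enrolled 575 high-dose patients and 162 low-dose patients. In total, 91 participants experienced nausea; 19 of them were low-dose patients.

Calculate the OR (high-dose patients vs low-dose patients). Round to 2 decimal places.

OR = 1.08

high-dose patients with the outcome: 91 − 19 = 72
high-dose patients without the outcome: 575 − 72 = 503
low-dose patients without the outcome: 162 − 19 = 143
OR = (72 × 143) / (503 × 19) = 10296/9557 ≈ 1.08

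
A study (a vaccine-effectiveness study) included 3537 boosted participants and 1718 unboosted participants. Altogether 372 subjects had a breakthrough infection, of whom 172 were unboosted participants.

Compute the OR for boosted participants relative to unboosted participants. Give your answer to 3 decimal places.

OR: 0.539

boosted participants with the outcome: 372 − 172 = 200
boosted participants without the outcome: 3537 − 200 = 3337
unboosted participants without the outcome: 1718 − 172 = 1546
OR = (200 × 1546) / (3337 × 172) = 309200/573964 ≈ 0.539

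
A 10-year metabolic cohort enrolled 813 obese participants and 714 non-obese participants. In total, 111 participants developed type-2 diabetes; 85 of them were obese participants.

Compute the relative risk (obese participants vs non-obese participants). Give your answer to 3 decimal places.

RR ≈ 2.871

obese participants without the outcome: 813 − 85 = 728
non-obese participants with the outcome: 111 − 85 = 26
non-obese participants without the outcome: 714 − 26 = 688
risk, obese participants = 85/813 = 0.10455
risk, non-obese participants = 26/714 = 0.03641
RR = 0.10455 / 0.03641 = 2.871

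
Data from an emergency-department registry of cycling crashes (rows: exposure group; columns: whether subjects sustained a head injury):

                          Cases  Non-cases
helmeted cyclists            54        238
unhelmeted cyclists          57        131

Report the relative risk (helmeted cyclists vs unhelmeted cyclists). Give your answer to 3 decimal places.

RR: 0.610

risk, helmeted cyclists = 54/292 = 0.1849
risk, unhelmeted cyclists = 57/188 = 0.3032
RR = 0.1849 / 0.3032 = 0.610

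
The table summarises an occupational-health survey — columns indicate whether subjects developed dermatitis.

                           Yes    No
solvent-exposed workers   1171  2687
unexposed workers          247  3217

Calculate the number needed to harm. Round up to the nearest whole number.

NNH = 5

risk, solvent-exposed workers = 1171/3858 = 0.303525
risk, unexposed workers = 247/3464 = 0.071305
absolute risk difference = 0.232220
1 / 0.232220 = 4.306 → round up → 5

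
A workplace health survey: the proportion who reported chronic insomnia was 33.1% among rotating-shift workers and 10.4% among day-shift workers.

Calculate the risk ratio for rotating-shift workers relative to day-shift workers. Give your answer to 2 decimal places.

RR = 0.3310 / 0.1040 = 3.18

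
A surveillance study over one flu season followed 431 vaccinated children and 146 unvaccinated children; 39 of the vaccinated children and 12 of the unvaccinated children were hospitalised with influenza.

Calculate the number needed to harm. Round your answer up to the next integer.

121

risk, vaccinated children = 39/431 = 0.090487
risk, unvaccinated children = 12/146 = 0.082192
absolute risk difference = 0.008295
1 / 0.008295 = 120.555 → round up → 121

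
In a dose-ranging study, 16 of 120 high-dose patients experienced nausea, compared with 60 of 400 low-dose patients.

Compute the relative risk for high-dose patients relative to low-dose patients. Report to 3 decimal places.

RR = 0.889

risk, high-dose patients = 16/120 = 0.1333
risk, low-dose patients = 60/400 = 0.1500
RR = 0.1333 / 0.1500 = 0.889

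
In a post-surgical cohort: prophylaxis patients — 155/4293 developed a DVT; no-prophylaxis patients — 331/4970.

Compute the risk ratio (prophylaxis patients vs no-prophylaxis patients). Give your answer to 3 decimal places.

risk, prophylaxis patients = 155/4293 = 0.03611
risk, no-prophylaxis patients = 331/4970 = 0.06660
RR = 0.03611 / 0.06660 = 0.542

0.542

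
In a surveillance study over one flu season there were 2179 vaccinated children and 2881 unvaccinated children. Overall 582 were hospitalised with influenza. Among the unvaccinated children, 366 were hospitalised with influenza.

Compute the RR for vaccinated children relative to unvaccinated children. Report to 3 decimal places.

RR = 0.780

vaccinated children with the outcome: 582 − 366 = 216
vaccinated children without the outcome: 2179 − 216 = 1963
unvaccinated children without the outcome: 2881 − 366 = 2515
risk, vaccinated children = 216/2179 = 0.0991
risk, unvaccinated children = 366/2881 = 0.1270
RR = 0.0991 / 0.1270 = 0.780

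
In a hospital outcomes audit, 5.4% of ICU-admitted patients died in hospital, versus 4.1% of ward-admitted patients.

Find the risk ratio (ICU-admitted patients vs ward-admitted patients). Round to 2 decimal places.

RR = 0.05400 / 0.04100 = 1.32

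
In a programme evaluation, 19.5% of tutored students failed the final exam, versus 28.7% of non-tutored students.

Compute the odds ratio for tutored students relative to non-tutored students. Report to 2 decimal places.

odds, tutored students = 0.1950/0.8050 = 0.2422
odds, non-tutored students = 0.2870/0.7130 = 0.4025
OR = 0.2422 / 0.4025 = 0.60

OR: 0.60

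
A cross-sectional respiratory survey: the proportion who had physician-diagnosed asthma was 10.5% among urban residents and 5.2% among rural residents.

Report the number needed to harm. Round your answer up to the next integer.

NNH = 19

absolute risk difference = 0.053000
1 / 0.053000 = 18.868 → round up → 19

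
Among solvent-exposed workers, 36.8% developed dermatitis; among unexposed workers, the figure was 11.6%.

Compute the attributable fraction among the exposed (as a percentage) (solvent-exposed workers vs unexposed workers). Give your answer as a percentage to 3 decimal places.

AR% = (0.3680 − 0.1160) / 0.3680 = 0.6848 → 68.478%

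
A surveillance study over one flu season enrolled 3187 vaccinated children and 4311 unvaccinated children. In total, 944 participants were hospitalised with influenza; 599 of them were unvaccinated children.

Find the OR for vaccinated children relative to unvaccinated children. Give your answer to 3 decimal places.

vaccinated children with the outcome: 944 − 599 = 345
vaccinated children without the outcome: 3187 − 345 = 2842
unvaccinated children without the outcome: 4311 − 599 = 3712
odds, vaccinated children = 345/2842 = 0.1214
odds, unvaccinated children = 599/3712 = 0.1614
OR = 0.1214 / 0.1614 = 0.752

OR = 0.752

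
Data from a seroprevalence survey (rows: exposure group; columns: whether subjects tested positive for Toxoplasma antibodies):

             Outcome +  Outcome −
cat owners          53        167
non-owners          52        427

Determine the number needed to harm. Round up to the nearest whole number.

risk, cat owners = 53/220 = 0.240909
risk, non-owners = 52/479 = 0.108559
absolute risk difference = 0.132350
1 / 0.132350 = 7.556 → round up → 8

NNH: 8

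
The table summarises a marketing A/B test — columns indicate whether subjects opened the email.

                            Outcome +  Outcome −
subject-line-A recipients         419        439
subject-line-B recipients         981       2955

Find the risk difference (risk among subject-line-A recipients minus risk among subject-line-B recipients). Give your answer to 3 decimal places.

0.239

risk, subject-line-A recipients = 419/858 = 0.4883
risk, subject-line-B recipients = 981/3936 = 0.2492
risk difference = 0.4883 − 0.2492 = 0.239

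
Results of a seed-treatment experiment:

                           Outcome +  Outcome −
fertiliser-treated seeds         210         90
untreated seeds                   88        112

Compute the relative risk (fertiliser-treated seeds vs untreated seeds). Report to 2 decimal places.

risk, fertiliser-treated seeds = 210/300 = 0.7000
risk, untreated seeds = 88/200 = 0.4400
RR = 0.7000 / 0.4400 = 1.59

RR ≈ 1.59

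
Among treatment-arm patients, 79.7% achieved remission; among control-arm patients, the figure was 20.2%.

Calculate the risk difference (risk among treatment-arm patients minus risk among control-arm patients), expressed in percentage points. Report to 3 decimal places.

59.500

risk difference = 0.7970 − 0.2020 = 0.5950 → 59.500 percentage points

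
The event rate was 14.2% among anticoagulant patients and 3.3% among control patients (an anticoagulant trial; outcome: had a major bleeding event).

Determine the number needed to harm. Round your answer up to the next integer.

NNH = 10

absolute risk difference = 0.109000
1 / 0.109000 = 9.174 → round up → 10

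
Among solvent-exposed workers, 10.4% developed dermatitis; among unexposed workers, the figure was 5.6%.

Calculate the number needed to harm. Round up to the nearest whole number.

absolute risk difference = 0.048000
1 / 0.048000 = 20.833 → round up → 21

21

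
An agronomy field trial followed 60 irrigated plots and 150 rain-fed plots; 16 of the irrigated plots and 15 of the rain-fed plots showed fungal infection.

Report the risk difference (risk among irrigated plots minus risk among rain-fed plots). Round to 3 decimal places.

risk, irrigated plots = 16/60 = 0.2667
risk, rain-fed plots = 15/150 = 0.1000
risk difference = 0.2667 − 0.1000 = 0.167

RD: 0.167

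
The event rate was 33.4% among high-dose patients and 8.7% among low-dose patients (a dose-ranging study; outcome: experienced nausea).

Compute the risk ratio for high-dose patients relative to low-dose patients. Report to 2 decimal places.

RR = 0.3340 / 0.0870 = 3.84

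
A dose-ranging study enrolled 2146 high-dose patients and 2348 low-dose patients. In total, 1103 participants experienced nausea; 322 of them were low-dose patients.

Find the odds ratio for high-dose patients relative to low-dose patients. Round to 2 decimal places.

high-dose patients with the outcome: 1103 − 322 = 781
high-dose patients without the outcome: 2146 − 781 = 1365
low-dose patients without the outcome: 2348 − 322 = 2026
OR = (781 × 2026) / (1365 × 322) = 1582306/439530 ≈ 3.60

3.60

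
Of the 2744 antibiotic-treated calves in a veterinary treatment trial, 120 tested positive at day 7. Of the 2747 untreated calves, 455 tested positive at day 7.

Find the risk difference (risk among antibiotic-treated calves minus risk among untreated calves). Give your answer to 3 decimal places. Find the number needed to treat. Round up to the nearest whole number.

risk, antibiotic-treated calves = 120/2744 = 0.04373
risk, untreated calves = 455/2747 = 0.16564
risk difference = 0.04373 − 0.16564 = -0.122
absolute risk difference = 0.121903
1 / 0.121903 = 8.203 → round up → 9

RD = -0.122; NNT = 9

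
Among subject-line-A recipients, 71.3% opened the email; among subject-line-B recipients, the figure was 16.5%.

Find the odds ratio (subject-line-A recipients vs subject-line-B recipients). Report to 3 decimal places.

12.572

odds, subject-line-A recipients = 0.7130/0.2870 = 2.4843
odds, subject-line-B recipients = 0.1650/0.8350 = 0.1976
OR = 2.4843 / 0.1976 = 12.572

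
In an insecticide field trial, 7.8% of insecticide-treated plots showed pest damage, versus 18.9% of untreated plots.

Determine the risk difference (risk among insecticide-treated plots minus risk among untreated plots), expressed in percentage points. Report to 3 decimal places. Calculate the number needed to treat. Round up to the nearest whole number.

RD = -11.100; NNT = 10

risk difference = 0.0780 − 0.1890 = -0.1110 → -11.100 percentage points
absolute risk difference = 0.111000
1 / 0.111000 = 9.009 → round up → 10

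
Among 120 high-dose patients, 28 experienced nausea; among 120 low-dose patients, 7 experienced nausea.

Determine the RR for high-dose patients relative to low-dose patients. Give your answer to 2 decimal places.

4.00

risk, high-dose patients = 28/120 = 0.2333
risk, low-dose patients = 7/120 = 0.0583
RR = 0.2333 / 0.0583 = 4.00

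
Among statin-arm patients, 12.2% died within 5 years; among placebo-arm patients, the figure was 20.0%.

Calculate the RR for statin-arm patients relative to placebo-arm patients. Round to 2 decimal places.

RR = 0.1220 / 0.2000 = 0.61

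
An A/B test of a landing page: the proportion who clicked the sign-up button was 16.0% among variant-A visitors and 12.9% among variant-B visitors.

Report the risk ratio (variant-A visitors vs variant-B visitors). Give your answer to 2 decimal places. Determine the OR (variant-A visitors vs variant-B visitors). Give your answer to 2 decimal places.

RR = 1.24; OR = 1.29

RR = 0.1600 / 0.1290 = 1.24
odds, variant-A visitors = 0.1600/0.8400 = 0.1905
odds, variant-B visitors = 0.1290/0.8710 = 0.1481
OR = 0.1905 / 0.1481 = 1.29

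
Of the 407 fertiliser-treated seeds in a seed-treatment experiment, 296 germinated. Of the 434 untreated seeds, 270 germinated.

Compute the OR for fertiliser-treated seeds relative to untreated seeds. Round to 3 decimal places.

odds, fertiliser-treated seeds = 296/111 = 2.6667
odds, untreated seeds = 270/164 = 1.6463
OR = 2.6667 / 1.6463 = 1.620

1.620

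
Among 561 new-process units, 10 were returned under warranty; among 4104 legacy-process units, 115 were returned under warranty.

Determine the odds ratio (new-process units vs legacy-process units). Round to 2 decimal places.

OR = 0.63

odds, new-process units = 10/551 = 0.01815
odds, legacy-process units = 115/3989 = 0.02883
OR = 0.01815 / 0.02883 = 0.63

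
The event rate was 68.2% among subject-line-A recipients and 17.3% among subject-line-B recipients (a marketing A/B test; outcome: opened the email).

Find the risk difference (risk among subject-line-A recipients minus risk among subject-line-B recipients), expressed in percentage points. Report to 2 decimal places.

RD: 50.90

risk difference = 0.6820 − 0.1730 = 0.5090 → 50.90 percentage points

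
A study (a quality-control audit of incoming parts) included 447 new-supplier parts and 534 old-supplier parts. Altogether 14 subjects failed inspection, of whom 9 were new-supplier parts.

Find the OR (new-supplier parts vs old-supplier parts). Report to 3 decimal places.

new-supplier parts without the outcome: 447 − 9 = 438
old-supplier parts with the outcome: 14 − 9 = 5
old-supplier parts without the outcome: 534 − 5 = 529
OR = (9 × 529) / (438 × 5) = 4761/2190 ≈ 2.174

OR = 2.174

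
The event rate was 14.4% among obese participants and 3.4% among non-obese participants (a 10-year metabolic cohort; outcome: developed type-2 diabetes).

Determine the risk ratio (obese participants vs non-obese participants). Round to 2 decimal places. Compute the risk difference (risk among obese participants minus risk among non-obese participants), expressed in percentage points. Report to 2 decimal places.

RR = 0.14400 / 0.03400 = 4.24
risk difference = 0.14400 − 0.03400 = 0.11000 → 11.00 percentage points

RR = 4.24; RD = 11.00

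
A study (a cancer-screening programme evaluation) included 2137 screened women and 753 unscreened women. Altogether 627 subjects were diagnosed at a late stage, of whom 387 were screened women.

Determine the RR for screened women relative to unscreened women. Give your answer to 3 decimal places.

RR = 0.568

screened women without the outcome: 2137 − 387 = 1750
unscreened women with the outcome: 627 − 387 = 240
unscreened women without the outcome: 753 − 240 = 513
risk, screened women = 387/2137 = 0.1811
risk, unscreened women = 240/753 = 0.3187
RR = 0.1811 / 0.3187 = 0.568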